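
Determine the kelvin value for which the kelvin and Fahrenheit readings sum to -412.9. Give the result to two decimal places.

16.70 K

Let K be the kelvin reading. The Fahrenheit reading is F = 1.8·K - 459.67.
Require K + F = -412.9: (2.8)·K - 459.67 = -412.9.
K = (-412.9 + 459.67) / (2.8) = 16.70.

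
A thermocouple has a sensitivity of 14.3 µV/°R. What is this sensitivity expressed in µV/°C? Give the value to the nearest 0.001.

The quantity depends on a temperature interval, so only the ratio of degree sizes applies; the offset between the scales is irrelevant.
A change of 1°C is a change of 1.8°R, so per °C the value is 14.3 × 1.8 = 25.740.

25.740 µV/°C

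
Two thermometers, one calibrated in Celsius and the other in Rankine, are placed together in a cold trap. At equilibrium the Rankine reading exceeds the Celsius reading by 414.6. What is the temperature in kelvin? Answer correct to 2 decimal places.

176.81 K

Let x be the Celsius reading; then the Rankine reading is 1.8·x + 491.67.
(1.8·x + 491.67) - x = 414.6  ⇒  (0.8)·x = -77.07  ⇒  x = -96.3375°C.
In kelvin: -96.3375 + 273.15 = 176.81 K.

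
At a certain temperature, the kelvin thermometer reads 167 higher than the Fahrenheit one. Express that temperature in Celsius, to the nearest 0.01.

Let x be the Fahrenheit reading; then the kelvin reading is 5/9·x + 255.372.
(5/9·x + 255.372) - x = 167  ⇒  (-4/9)·x = -88.3722  ⇒  x = 198.8375°F.
In Celsius: (198.8375 - 32) × 5/9 = 92.69°C.

92.69°C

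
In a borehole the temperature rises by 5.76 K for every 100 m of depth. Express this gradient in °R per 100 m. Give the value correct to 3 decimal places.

The quantity depends on a temperature interval, so only the ratio of degree sizes applies; the offset between the scales is irrelevant.
A change of 1 K is a change of 1.8°R, so 5.76 × 1.8 = 10.368.

10.368 °R/100 m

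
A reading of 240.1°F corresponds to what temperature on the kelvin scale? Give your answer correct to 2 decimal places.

In Celsius: (240.1 - 32) × 5/9 = 115.6111°C.
In kelvin: 115.6111 + 273.15 = 388.76 K.

388.76 K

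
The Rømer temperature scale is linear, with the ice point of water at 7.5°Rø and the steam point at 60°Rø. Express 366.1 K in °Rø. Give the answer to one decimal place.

56.3°Rø

First in Celsius: 366.1 - 273.15 = 92.9500°C.
Linearly onto the Rømer scale: 7.5 + (92.9500 / 100) × (60 - 7.5) = 56.3°Rø.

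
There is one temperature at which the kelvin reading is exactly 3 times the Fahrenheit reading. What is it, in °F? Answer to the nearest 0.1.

104.5°F

Let F be the Fahrenheit reading. The kelvin reading is K = 5/9·F + 255.372.
Require K = 3·F: 5/9·F + 255.372 = 3·F.
(-22/9)·F = -255.372  ⇒  F = 104.5.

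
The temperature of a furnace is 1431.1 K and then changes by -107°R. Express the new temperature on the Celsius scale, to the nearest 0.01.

Initial temperature in Celsius: 1431.1 - 273.15 = 1157.9500°C.
The 107°R change is an interval, so only the factor 5/9 applies: -107 × 5/9 = -59.4444°C.
Final Celsius temperature: 1157.9500 - 59.4444 = 1098.5056°C.

1098.51°C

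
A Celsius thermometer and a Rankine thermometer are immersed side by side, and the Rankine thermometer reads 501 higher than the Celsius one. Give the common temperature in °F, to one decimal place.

53.0°F

Let x be the Celsius reading; then the Rankine reading is 1.8·x + 491.67.
(1.8·x + 491.67) - x = 501  ⇒  (0.8)·x = 9.33  ⇒  x = 11.6625°C.
In Fahrenheit: 11.6625 × 1.8 + 32 = 53.0°F.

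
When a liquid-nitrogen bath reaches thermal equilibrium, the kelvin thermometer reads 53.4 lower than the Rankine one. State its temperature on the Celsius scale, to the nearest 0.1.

-206.4°C

Let x be the Rankine reading; then the kelvin reading is 5/9·x.
(5/9·x) - x = -53.4  ⇒  (-4/9)·x = -53.4  ⇒  x = 120.1500°R.
In Celsius: (120.15 - 491.67) × 5/9 = -206.4°C.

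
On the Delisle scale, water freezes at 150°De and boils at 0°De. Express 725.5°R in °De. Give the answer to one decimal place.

-44.9°De

First in Celsius: (725.5 - 491.67) × 5/9 = 129.9056°C.
Linearly onto the Delisle scale: 150 + (129.9056 / 100) × (0 - 150) = -44.9°De.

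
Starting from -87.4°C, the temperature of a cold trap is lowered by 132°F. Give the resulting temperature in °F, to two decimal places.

-257.32°F

The 132°F change is an interval, so only the factor 5/9 applies: -132 × 5/9 = -73.3333°C.
Final Celsius temperature: -87.4000 - 73.3333 = -160.7333°C.
In Fahrenheit: -160.7333 × 1.8 + 32 = -257.32°F.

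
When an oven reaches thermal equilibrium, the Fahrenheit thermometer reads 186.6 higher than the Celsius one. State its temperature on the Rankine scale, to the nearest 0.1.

Let x be the Celsius reading; then the Fahrenheit reading is 1.8·x + 32.
(1.8·x + 32) - x = 186.6  ⇒  (0.8)·x = 154.6  ⇒  x = 193.2500°C.
In Rankine: 193.2500 × 1.8 + 491.67 = 839.5°R.

839.5°R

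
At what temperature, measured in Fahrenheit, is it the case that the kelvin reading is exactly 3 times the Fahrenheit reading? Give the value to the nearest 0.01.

Let F be the Fahrenheit reading. The kelvin reading is K = 5/9·F + 255.372.
Require K = 3·F: 5/9·F + 255.372 = 3·F.
(-22/9)·F = -255.372  ⇒  F = 104.47.

104.47°F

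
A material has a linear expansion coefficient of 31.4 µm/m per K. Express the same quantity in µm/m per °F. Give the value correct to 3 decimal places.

Since only a temperature interval is involved, the additive offset between the scales drops out.
A change of 1°F is a change of 5/9 K, so per °F the value is 31.4 × 5/9 = 17.444.

17.444 µm/m per °F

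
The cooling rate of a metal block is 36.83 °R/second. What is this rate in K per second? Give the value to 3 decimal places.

Since only a temperature interval is involved, the additive offset between the scales drops out.
A change of 1°R is a change of 5/9 K, so 36.83 × 5/9 = 20.461.

20.461 K/second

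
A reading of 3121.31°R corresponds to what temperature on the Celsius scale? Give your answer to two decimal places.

In Celsius: (3121.31 - 491.67) × 5/9 = 1460.9111°C.

1460.91°C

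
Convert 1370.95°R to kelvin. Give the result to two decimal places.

In Celsius: (1370.95 - 491.67) × 5/9 = 488.4889°C.
In kelvin: 488.4889 + 273.15 = 761.64 K.

761.64 K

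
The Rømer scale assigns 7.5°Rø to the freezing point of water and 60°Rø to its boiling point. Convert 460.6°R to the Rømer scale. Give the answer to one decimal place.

-1.6°Rø

First in Celsius: (460.6 - 491.67) × 5/9 = -17.2611°C.
Linearly onto the Rømer scale: 7.5 + (-17.2611 / 100) × (60 - 7.5) = -1.6°Rø.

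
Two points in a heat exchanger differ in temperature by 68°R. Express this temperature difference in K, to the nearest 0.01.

37.78 K

Only the scale ratio 5/9 matters for a change in temperature.
68 × 5/9 = 37.78.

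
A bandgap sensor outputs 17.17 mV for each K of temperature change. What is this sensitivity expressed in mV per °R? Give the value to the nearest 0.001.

9.539 mV per °R

Since only a temperature interval is involved, the additive offset between the scales drops out.
A change of 1°R is a change of 5/9 K, so per °R the value is 17.17 × 5/9 = 9.539.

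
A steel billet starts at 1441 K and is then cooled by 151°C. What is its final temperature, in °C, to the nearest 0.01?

Initial temperature in Celsius: 1441 - 273.15 = 1167.8500°C.
Final Celsius temperature: 1167.8500 - 151.0000 = 1016.8500°C.

1016.85°C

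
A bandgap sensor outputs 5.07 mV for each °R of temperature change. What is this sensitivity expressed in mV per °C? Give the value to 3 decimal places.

The quantity depends on a temperature interval, so only the ratio of degree sizes applies; the offset between the scales is irrelevant.
A change of 1°C is a change of 1.8°R, so per °C the value is 5.07 × 1.8 = 9.126.

9.126 mV per °C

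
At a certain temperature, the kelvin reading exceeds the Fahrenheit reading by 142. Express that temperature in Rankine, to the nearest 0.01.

714.76°R

Let x be the Fahrenheit reading; then the kelvin reading is 5/9·x + 255.372.
(5/9·x + 255.372) - x = 142  ⇒  (-4/9)·x = -113.372  ⇒  x = 255.0875°F.
In Celsius: (255.0875 - 32) × 5/9 = 123.9375°C.
In Rankine: 123.9375 × 1.8 + 491.67 = 714.76°R.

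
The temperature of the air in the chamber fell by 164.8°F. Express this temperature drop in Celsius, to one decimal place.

91.6°C

Only the scale ratio 5/9 matters for a change in temperature.
164.8 × 5/9 = 91.6.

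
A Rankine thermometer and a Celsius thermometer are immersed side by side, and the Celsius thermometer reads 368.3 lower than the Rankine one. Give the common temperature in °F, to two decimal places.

Let x be the Rankine reading; then the Celsius reading is 5/9·x - 273.15.
(5/9·x - 273.15) - x = -368.3  ⇒  (-4/9)·x = -95.15  ⇒  x = 214.0875°R.
In Celsius: (214.0875 - 491.67) × 5/9 = -154.2125°C.
In Fahrenheit: -154.2125 × 1.8 + 32 = -245.58°F.

-245.58°F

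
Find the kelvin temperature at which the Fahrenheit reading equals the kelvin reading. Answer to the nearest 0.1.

Let K be the kelvin reading. The Fahrenheit reading is F = 1.8·K - 459.67.
Set F = K: 1.8·K - 459.67 = K.
(0.8)·K = 459.67  ⇒  K = 574.6.

574.6 K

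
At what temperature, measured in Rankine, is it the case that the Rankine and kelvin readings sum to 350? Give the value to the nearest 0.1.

Let R be the Rankine reading. The kelvin reading is K = 5/9·R.
Require R + K = 350: (14/9)·R = 350.
R = (350) / (14/9) = 225.0.

225.0°R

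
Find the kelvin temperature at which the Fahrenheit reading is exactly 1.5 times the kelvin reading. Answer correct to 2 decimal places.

1532.23 K

Let K be the kelvin reading. The Fahrenheit reading is F = 1.8·K - 459.67.
Require F = 1.5·K: 1.8·K - 459.67 = 1.5·K.
(0.3)·K = 459.67  ⇒  K = 1532.23.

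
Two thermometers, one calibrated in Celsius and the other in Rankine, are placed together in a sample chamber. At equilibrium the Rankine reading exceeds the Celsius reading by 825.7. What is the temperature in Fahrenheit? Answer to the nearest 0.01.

Let x be the Celsius reading; then the Rankine reading is 1.8·x + 491.67.
(1.8·x + 491.67) - x = 825.7  ⇒  (0.8)·x = 334.03  ⇒  x = 417.5375°C.
In Fahrenheit: 417.5375 × 1.8 + 32 = 783.57°F.

783.57°F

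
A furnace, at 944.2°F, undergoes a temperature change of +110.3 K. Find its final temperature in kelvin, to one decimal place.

Initial temperature in Celsius: (944.2 - 32) × 5/9 = 506.7778°C.
The 110.3 K change is an interval; Kelvin and Celsius degrees are the same size, so ΔC = +110.3°C.
Final Celsius temperature: 506.7778 + 110.3000 = 617.0778°C.
In kelvin: 617.0778 + 273.15 = 890.2 K.

890.2 K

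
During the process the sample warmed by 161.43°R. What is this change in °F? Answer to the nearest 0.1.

Rankine and Fahrenheit degrees are the same size, so the interval is unchanged: 161.4.

161.4°F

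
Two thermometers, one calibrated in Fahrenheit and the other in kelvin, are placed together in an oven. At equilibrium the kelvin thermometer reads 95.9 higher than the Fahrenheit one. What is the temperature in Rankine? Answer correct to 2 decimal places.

Let x be the Fahrenheit reading; then the kelvin reading is 5/9·x + 255.372.
(5/9·x + 255.372) - x = 95.9  ⇒  (-4/9)·x = -159.472  ⇒  x = 358.8125°F.
In Celsius: (358.8125 - 32) × 5/9 = 181.5625°C.
In Rankine: 181.5625 × 1.8 + 491.67 = 818.48°R.

818.48°R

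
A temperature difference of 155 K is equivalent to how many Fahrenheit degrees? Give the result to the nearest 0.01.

279.00°F

Only the scale ratio 1.8 matters for a change in temperature.
155 × 1.8 = 279.00.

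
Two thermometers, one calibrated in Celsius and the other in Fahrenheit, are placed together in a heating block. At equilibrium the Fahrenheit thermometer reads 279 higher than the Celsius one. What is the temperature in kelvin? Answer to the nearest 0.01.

581.90 K

Let x be the Celsius reading; then the Fahrenheit reading is 1.8·x + 32.
(1.8·x + 32) - x = 279  ⇒  (0.8)·x = 247  ⇒  x = 308.7500°C.
In kelvin: 308.7500 + 273.15 = 581.90 K.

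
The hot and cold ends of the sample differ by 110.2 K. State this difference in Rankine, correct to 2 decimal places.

198.36°R

An interval of 1 K corresponds to 1.8°R.
110.2 × 1.8 = 198.36.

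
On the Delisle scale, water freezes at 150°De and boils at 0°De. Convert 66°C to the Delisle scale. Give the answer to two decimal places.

51.00°De

Linearly onto the Delisle scale: 150 + (66.0000 / 100) × (0 - 150) = 51.00°De.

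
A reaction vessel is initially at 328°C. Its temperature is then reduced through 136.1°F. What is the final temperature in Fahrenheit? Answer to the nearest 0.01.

The 136.1°F change is an interval, so only the factor 5/9 applies: -136.1 × 5/9 = -75.6111°C.
Final Celsius temperature: 328.0000 - 75.6111 = 252.3889°C.
In Fahrenheit: 252.3889 × 1.8 + 32 = 486.30°F.

486.30°F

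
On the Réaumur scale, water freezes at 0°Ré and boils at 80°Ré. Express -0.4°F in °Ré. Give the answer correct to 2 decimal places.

-14.40°Ré

First in Celsius: (-0.4 - 32) × 5/9 = -18.0000°C.
Linearly onto the Réaumur scale: 0 + (-18.0000 / 100) × (80 - 0) = -14.40°Ré.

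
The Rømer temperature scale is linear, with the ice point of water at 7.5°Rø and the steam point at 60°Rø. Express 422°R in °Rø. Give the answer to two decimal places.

-12.82°Rø

First in Celsius: (422 - 491.67) × 5/9 = -38.7056°C.
Linearly onto the Rømer scale: 7.5 + (-38.7056 / 100) × (60 - 7.5) = -12.82°Rø.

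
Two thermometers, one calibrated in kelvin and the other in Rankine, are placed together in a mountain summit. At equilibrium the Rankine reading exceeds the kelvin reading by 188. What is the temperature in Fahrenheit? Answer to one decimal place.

-36.7°F

Let x be the kelvin reading; then the Rankine reading is 1.8·x.
(1.8·x) - x = 188  ⇒  (0.8)·x = 188  ⇒  x = 235.0000 K.
In Celsius: 235 - 273.15 = -38.1500°C.
In Fahrenheit: -38.1500 × 1.8 + 32 = -36.7°F.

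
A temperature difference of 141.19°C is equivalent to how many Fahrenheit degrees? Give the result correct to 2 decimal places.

254.14°F

For a temperature interval the offset drops out; only the factor 1.8 applies.
141.19 × 1.8 = 254.14.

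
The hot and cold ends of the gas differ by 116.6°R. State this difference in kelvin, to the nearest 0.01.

Only the scale ratio 5/9 matters for a change in temperature.
116.6 × 5/9 = 64.78.

64.78 K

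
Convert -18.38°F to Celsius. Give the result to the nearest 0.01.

In Celsius: (-18.38 - 32) × 5/9 = -27.9889°C.

-27.99°C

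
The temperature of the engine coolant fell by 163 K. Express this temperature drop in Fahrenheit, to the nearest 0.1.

293.4°F

For a temperature interval the offset drops out; only the factor 1.8 applies.
163 × 1.8 = 293.4.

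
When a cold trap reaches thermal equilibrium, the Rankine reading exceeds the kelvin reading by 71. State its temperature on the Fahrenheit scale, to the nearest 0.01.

-299.92°F

Let x be the kelvin reading; then the Rankine reading is 1.8·x.
(1.8·x) - x = 71  ⇒  (0.8)·x = 71  ⇒  x = 88.7500 K.
In Celsius: 88.75 - 273.15 = -184.4000°C.
In Fahrenheit: -184.4000 × 1.8 + 32 = -299.92°F.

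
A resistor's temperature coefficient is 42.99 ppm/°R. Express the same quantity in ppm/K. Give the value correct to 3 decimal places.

77.382 ppm/K

The quantity depends on a temperature interval, so only the ratio of degree sizes applies; the offset between the scales is irrelevant.
A change of 1 K is a change of 1.8°R, so per K the value is 42.99 × 1.8 = 77.382.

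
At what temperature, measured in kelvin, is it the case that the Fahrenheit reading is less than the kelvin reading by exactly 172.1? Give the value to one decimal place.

359.5 K

Let K be the kelvin reading. The Fahrenheit reading is F = 1.8·K - 459.67.
Require F - K = -172.1: (0.8)·K - 459.67 = -172.1.
K = (-172.1 + 459.67) / (0.8) = 359.5.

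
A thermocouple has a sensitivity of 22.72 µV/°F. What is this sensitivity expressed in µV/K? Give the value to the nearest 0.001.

40.896 µV/K

Since only a temperature interval is involved, the additive offset between the scales drops out.
A change of 1 K is a change of 1.8°F, so per K the value is 22.72 × 1.8 = 40.896.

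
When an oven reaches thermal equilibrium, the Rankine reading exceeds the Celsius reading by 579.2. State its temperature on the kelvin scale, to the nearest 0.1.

Let x be the Celsius reading; then the Rankine reading is 1.8·x + 491.67.
(1.8·x + 491.67) - x = 579.2  ⇒  (0.8)·x = 87.53  ⇒  x = 109.4125°C.
In kelvin: 109.4125 + 273.15 = 382.6 K.

382.6 K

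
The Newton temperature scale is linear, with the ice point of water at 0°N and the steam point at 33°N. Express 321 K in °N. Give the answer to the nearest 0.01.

First in Celsius: 321 - 273.15 = 47.8500°C.
Linearly onto the Newton scale: 0 + (47.8500 / 100) × (33 - 0) = 15.79°N.

15.79°N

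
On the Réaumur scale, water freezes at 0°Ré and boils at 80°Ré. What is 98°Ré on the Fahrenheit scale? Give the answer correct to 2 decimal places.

252.50°F

Linear interpolation between the fixed points: C = (98 - 0) × 100 / (80 - 0) = 122.5000°C.
Then 122.5000 × 1.8 + 32 = 252.50°F.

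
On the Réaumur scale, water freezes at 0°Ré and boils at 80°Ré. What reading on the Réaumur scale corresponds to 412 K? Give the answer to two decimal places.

111.08°Ré

First in Celsius: 412 - 273.15 = 138.8500°C.
Linearly onto the Réaumur scale: 0 + (138.8500 / 100) × (80 - 0) = 111.08°Ré.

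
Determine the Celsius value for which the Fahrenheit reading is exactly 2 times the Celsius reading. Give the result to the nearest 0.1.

Let C be the Celsius reading. The Fahrenheit reading is F = 1.8·C + 32.
Require F = 2·C: 1.8·C + 32 = 2·C.
(-0.2)·C = -32  ⇒  C = 160.0.

160.0°C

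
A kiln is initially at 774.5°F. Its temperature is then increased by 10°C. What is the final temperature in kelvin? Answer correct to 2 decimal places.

Initial temperature in Celsius: (774.5 - 32) × 5/9 = 412.5000°C.
Final Celsius temperature: 412.5000 + 10.0000 = 422.5000°C.
In kelvin: 422.5000 + 273.15 = 695.65 K.

695.65 K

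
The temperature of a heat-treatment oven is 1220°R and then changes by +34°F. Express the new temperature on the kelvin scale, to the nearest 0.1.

Initial temperature in Celsius: (1220 - 491.67) × 5/9 = 404.6278°C.
The 34°F change is an interval, so only the factor 5/9 applies: +34 × 5/9 = +18.8889°C.
Final Celsius temperature: 404.6278 + 18.8889 = 423.5167°C.
In kelvin: 423.5167 + 273.15 = 696.7 K.

696.7 K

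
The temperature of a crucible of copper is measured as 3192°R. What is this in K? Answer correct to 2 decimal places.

1773.33 K

In Celsius: (3192 - 491.67) × 5/9 = 1500.1833°C.
In kelvin: 1500.1833 + 273.15 = 1773.33 K.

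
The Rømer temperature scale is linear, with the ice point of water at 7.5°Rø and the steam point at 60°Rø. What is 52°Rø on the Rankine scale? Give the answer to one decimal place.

644.2°R

Linear interpolation between the fixed points: C = (52 - 7.5) × 100 / (60 - 7.5) = 84.7619°C.
Then 84.7619 × 1.8 + 491.67 = 644.2°R.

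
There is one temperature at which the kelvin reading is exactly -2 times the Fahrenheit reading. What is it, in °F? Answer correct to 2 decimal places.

Let F be the Fahrenheit reading. The kelvin reading is K = 5/9·F + 255.372.
Require K = -2·F: 5/9·F + 255.372 = -2·F.
(23/9)·F = -255.372  ⇒  F = -99.93.

-99.93°F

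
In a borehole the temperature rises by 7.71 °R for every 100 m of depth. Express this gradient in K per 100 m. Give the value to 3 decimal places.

Since only a temperature interval is involved, the additive offset between the scales drops out.
A change of 1°R is a change of 5/9 K, so 7.71 × 5/9 = 4.283.

4.283 K/100 m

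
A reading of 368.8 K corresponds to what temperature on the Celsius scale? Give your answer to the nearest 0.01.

95.65°C

In Celsius: 368.8 - 273.15 = 95.6500°C.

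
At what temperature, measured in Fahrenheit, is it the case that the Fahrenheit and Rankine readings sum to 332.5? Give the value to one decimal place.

-63.6°F

Let F be the Fahrenheit reading. The Rankine reading is R = 1·F + 459.67.
Require F + R = 332.5: (2)·F + 459.67 = 332.5.
F = (332.5 - 459.67) / (2) = -63.6.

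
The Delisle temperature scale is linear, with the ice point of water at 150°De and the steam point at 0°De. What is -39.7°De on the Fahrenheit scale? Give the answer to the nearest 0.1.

Linear interpolation between the fixed points: C = (-39.7 - 150) × 100 / (0 - 150) = 126.4667°C.
Then 126.4667 × 1.8 + 32 = 259.6°F.

259.6°F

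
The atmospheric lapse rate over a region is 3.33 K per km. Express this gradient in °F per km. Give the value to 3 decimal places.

The quantity depends on a temperature interval, so only the ratio of degree sizes applies; the offset between the scales is irrelevant.
A change of 1 K is a change of 1.8°F, so 3.33 × 1.8 = 5.994.

5.994 °F/km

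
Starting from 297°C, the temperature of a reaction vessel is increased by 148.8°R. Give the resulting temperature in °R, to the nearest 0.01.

The 148.8°R change is an interval, so only the factor 5/9 applies: +148.8 × 5/9 = +82.6667°C.
Final Celsius temperature: 297.0000 + 82.6667 = 379.6667°C.
In Rankine: 379.6667 × 1.8 + 491.67 = 1175.07°R.

1175.07°R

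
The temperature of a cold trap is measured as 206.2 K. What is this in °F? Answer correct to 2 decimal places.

In Celsius: 206.2 - 273.15 = -66.9500°C.
In Fahrenheit: -66.9500 × 1.8 + 32 = -88.51°F.

-88.51°F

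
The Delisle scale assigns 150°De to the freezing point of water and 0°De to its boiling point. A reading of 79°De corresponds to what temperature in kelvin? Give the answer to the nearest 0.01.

320.48 K

Linear interpolation between the fixed points: C = (79 - 150) × 100 / (0 - 150) = 47.3333°C.
Then 47.3333 + 273.15 = 320.48 K.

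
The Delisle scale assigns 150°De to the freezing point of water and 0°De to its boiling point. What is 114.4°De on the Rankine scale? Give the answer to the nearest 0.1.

534.4°R

Linear interpolation between the fixed points: C = (114.4 - 150) × 100 / (0 - 150) = 23.7333°C.
Then 23.7333 × 1.8 + 491.67 = 534.4°R.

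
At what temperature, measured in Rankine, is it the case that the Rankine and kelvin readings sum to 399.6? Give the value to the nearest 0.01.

Let R be the Rankine reading. The kelvin reading is K = 5/9·R.
Require R + K = 399.6: (14/9)·R = 399.6.
R = (399.6) / (14/9) = 256.89.

256.89°R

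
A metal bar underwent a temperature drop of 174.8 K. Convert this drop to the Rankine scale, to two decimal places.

For a temperature interval the offset drops out; only the factor 1.8 applies.
174.8 × 1.8 = 314.64.

314.64°R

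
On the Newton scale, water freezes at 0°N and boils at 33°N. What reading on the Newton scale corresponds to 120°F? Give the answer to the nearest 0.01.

First in Celsius: (120 - 32) × 5/9 = 48.8889°C.
Linearly onto the Newton scale: 0 + (48.8889 / 100) × (33 - 0) = 16.13°N.

16.13°N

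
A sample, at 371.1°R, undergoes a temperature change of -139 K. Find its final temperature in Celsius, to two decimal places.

-205.98°C

Initial temperature in Celsius: (371.1 - 491.67) × 5/9 = -66.9833°C.
The 139 K change is an interval; Kelvin and Celsius degrees are the same size, so ΔC = -139°C.
Final Celsius temperature: -66.9833 - 139.0000 = -205.9833°C.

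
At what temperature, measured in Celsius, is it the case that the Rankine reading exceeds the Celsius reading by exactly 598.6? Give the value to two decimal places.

Let C be the Celsius reading. The Rankine reading is R = 1.8·C + 491.67.
Require R - C = 598.6: (0.8)·C + 491.67 = 598.6.
C = (598.6 - 491.67) / (0.8) = 133.66.

133.66°C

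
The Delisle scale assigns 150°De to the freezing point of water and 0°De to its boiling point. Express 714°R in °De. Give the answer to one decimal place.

-35.3°De

First in Celsius: (714 - 491.67) × 5/9 = 123.5167°C.
Linearly onto the Delisle scale: 150 + (123.5167 / 100) × (0 - 150) = -35.3°De.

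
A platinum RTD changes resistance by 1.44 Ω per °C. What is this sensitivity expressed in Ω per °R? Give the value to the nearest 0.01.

0.80 Ω per °R

The quantity depends on a temperature interval, so only the ratio of degree sizes applies; the offset between the scales is irrelevant.
A change of 1°R is a change of 5/9°C, so per °R the value is 1.44 × 5/9 = 0.80.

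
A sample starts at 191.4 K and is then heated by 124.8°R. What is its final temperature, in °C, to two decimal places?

Initial temperature in Celsius: 191.4 - 273.15 = -81.7500°C.
The 124.8°R change is an interval, so only the factor 5/9 applies: +124.8 × 5/9 = +69.3333°C.
Final Celsius temperature: -81.7500 + 69.3333 = -12.4167°C.

-12.42°C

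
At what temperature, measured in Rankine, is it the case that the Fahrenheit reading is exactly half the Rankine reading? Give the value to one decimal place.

Let R be the Rankine reading. The Fahrenheit reading is F = 1·R - 459.67.
Require F = 0.5·R: 1·R - 459.67 = 0.5·R.
(0.5)·R = 459.67  ⇒  R = 919.3.

919.3°R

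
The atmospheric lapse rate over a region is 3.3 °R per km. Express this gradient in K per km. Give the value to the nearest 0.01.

The quantity depends on a temperature interval, so only the ratio of degree sizes applies; the offset between the scales is irrelevant.
A change of 1°R is a change of 5/9 K, so 3.3 × 5/9 = 1.83.

1.83 K/km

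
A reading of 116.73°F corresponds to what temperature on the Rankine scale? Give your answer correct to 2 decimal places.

In Celsius: (116.73 - 32) × 5/9 = 47.0722°C.
In Rankine: 47.0722 × 1.8 + 491.67 = 576.40°R.

576.40°R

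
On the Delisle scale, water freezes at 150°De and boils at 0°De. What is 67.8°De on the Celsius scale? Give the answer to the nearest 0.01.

Linear interpolation between the fixed points: C = (67.8 - 150) × 100 / (0 - 150) = 54.8000°C.

54.80°C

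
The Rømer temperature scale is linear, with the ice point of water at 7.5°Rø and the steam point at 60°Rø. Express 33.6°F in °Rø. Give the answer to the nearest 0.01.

First in Celsius: (33.6 - 32) × 5/9 = 0.8889°C.
Linearly onto the Rømer scale: 7.5 + (0.8889 / 100) × (60 - 7.5) = 7.97°Rø.

7.97°Rø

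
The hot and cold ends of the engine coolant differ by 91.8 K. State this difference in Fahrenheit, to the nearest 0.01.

An interval of 1 K corresponds to 1.8°F.
91.8 × 1.8 = 165.24.

165.24°F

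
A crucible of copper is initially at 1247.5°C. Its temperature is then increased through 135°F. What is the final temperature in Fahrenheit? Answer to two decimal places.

2412.50°F

The 135°F change is an interval, so only the factor 5/9 applies: +135 × 5/9 = +75.0000°C.
Final Celsius temperature: 1247.5000 + 75.0000 = 1322.5000°C.
In Fahrenheit: 1322.5000 × 1.8 + 32 = 2412.50°F.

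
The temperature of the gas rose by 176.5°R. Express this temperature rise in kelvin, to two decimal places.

For a temperature interval the offset drops out; only the factor 5/9 applies.
176.5 × 5/9 = 98.06.

98.06 K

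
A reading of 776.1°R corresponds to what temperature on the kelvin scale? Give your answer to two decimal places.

431.17 K

In Celsius: (776.1 - 491.67) × 5/9 = 158.0167°C.
In kelvin: 158.0167 + 273.15 = 431.17 K.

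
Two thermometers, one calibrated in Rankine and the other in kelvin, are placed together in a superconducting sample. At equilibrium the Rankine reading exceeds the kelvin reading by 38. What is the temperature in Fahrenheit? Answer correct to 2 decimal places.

-374.17°F

Let x be the Rankine reading; then the kelvin reading is 5/9·x.
(5/9·x) - x = -38  ⇒  (-4/9)·x = -38  ⇒  x = 85.5000°R.
In Celsius: (85.5 - 491.67) × 5/9 = -225.6500°C.
In Fahrenheit: -225.6500 × 1.8 + 32 = -374.17°F.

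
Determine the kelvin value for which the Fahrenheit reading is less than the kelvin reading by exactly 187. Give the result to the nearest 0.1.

Let K be the kelvin reading. The Fahrenheit reading is F = 1.8·K - 459.67.
Require F - K = -187: (0.8)·K - 459.67 = -187.
K = (-187 + 459.67) / (0.8) = 340.8.

340.8 K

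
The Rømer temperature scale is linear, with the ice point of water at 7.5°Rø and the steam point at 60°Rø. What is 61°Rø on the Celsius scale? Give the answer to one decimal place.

Linear interpolation between the fixed points: C = (61 - 7.5) × 100 / (60 - 7.5) = 101.9048°C.

101.9°C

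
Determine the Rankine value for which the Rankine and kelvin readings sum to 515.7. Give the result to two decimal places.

331.52°R

Let R be the Rankine reading. The kelvin reading is K = 5/9·R.
Require R + K = 515.7: (14/9)·R = 515.7.
R = (515.7) / (14/9) = 331.52.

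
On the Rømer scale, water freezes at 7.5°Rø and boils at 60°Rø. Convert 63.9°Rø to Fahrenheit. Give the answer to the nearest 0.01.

225.37°F

Linear interpolation between the fixed points: C = (63.9 - 7.5) × 100 / (60 - 7.5) = 107.4286°C.
Then 107.4286 × 1.8 + 32 = 225.37°F.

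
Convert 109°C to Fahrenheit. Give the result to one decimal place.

228.2°F

In Fahrenheit: 109.0000 × 1.8 + 32 = 228.2°F.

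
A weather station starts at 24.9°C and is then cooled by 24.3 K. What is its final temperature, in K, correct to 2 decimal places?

273.75 K

The 24.3 K change is an interval; Kelvin and Celsius degrees are the same size, so ΔC = -24.3°C.
Final Celsius temperature: 24.9000 - 24.3000 = 0.6000°C.
In kelvin: 0.6000 + 273.15 = 273.75 K.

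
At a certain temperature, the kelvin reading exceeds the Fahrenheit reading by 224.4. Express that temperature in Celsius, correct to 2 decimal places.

20.94°C

Let x be the Fahrenheit reading; then the kelvin reading is 5/9·x + 255.372.
(5/9·x + 255.372) - x = 224.4  ⇒  (-4/9)·x = -30.9722  ⇒  x = 69.6875°F.
In Celsius: (69.6875 - 32) × 5/9 = 20.94°C.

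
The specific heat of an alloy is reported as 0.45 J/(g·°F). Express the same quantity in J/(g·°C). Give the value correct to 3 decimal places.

0.810 J/(g·°C)

Since only a temperature interval is involved, the additive offset between the scales drops out.
A change of 1°C is a change of 1.8°F, so per °C the value is 0.45 × 1.8 = 0.810.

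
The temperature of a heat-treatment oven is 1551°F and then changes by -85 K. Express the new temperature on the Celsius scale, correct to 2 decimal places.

758.89°C

Initial temperature in Celsius: (1551 - 32) × 5/9 = 843.8889°C.
The 85 K change is an interval; Kelvin and Celsius degrees are the same size, so ΔC = -85°C.
Final Celsius temperature: 843.8889 - 85.0000 = 758.8889°C.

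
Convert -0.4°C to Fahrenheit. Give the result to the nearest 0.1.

In Fahrenheit: -0.4000 × 1.8 + 32 = 31.3°F.

31.3°F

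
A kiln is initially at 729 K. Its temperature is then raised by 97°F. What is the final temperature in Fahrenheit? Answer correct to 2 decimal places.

949.53°F

Initial temperature in Celsius: 729 - 273.15 = 455.8500°C.
The 97°F change is an interval, so only the factor 5/9 applies: +97 × 5/9 = +53.8889°C.
Final Celsius temperature: 455.8500 + 53.8889 = 509.7389°C.
In Fahrenheit: 509.7389 × 1.8 + 32 = 949.53°F.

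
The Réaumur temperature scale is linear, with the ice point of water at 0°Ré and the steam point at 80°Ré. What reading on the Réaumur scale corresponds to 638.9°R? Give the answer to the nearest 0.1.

65.4°Ré

First in Celsius: (638.9 - 491.67) × 5/9 = 81.7944°C.
Linearly onto the Réaumur scale: 0 + (81.7944 / 100) × (80 - 0) = 65.4°Ré.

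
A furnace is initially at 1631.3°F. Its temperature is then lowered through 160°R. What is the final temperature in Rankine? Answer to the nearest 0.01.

1930.97°R

Initial temperature in Celsius: (1631.3 - 32) × 5/9 = 888.5000°C.
The 160°R change is an interval, so only the factor 5/9 applies: -160 × 5/9 = -88.8889°C.
Final Celsius temperature: 888.5000 - 88.8889 = 799.6111°C.
In Rankine: 799.6111 × 1.8 + 491.67 = 1930.97°R.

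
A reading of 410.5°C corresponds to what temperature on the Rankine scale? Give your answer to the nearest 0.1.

1230.6°R

In Rankine: 410.5000 × 1.8 + 491.67 = 1230.6°R.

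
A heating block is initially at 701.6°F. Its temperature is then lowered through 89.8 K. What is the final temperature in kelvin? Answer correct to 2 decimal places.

555.35 K

Initial temperature in Celsius: (701.6 - 32) × 5/9 = 372.0000°C.
The 89.8 K change is an interval; Kelvin and Celsius degrees are the same size, so ΔC = -89.8°C.
Final Celsius temperature: 372.0000 - 89.8000 = 282.2000°C.
In kelvin: 282.2000 + 273.15 = 555.35 K.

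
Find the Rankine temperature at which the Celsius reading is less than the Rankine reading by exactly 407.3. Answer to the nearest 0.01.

Let R be the Rankine reading. The Celsius reading is C = 5/9·R - 273.15.
Require C - R = -407.3: (-4/9)·R - 273.15 = -407.3.
R = (-407.3 + 273.15) / (-4/9) = 301.84.

301.84°R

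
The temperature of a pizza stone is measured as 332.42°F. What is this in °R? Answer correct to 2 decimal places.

792.09°R

In Celsius: (332.42 - 32) × 5/9 = 166.9000°C.
In Rankine: 166.9000 × 1.8 + 491.67 = 792.09°R.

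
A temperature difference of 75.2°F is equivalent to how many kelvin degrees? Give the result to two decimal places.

For a temperature interval the offset drops out; only the factor 5/9 applies.
75.2 × 5/9 = 41.78.

41.78 K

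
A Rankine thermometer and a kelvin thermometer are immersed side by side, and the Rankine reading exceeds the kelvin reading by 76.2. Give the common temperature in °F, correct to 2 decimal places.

-288.22°F

Let x be the Rankine reading; then the kelvin reading is 5/9·x.
(5/9·x) - x = -76.2  ⇒  (-4/9)·x = -76.2  ⇒  x = 171.4500°R.
In Celsius: (171.45 - 491.67) × 5/9 = -177.9000°C.
In Fahrenheit: -177.9000 × 1.8 + 32 = -288.22°F.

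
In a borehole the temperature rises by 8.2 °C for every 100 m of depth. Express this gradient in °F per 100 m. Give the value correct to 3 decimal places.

14.760 °F/100 m

The quantity depends on a temperature interval, so only the ratio of degree sizes applies; the offset between the scales is irrelevant.
A change of 1°C is a change of 1.8°F, so 8.2 × 1.8 = 14.760.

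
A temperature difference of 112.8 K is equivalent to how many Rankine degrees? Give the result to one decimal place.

203.0°R

An interval of 1 K corresponds to 1.8°R.
112.8 × 1.8 = 203.0.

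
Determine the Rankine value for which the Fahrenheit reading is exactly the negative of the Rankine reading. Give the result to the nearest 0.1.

Let R be the Rankine reading. The Fahrenheit reading is F = 1·R - 459.67.
Require F = -1·R: 1·R - 459.67 = -1·R.
(2)·R = 459.67  ⇒  R = 229.8.

229.8°R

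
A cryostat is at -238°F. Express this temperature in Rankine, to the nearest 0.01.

221.67°R

In Celsius: (-238 - 32) × 5/9 = -150.0000°C.
In Rankine: -150.0000 × 1.8 + 491.67 = 221.67°R.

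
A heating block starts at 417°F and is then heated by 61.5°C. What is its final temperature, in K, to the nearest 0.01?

Initial temperature in Celsius: (417 - 32) × 5/9 = 213.8889°C.
Final Celsius temperature: 213.8889 + 61.5000 = 275.3889°C.
In kelvin: 275.3889 + 273.15 = 548.54 K.

548.54 K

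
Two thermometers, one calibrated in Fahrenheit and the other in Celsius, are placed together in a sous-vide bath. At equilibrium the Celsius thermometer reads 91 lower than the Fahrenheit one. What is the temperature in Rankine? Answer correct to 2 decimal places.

Let x be the Fahrenheit reading; then the Celsius reading is 5/9·x - 17.7778.
(5/9·x - 17.7778) - x = -91  ⇒  (-4/9)·x = -73.2222  ⇒  x = 164.7500°F.
In Celsius: (164.75 - 32) × 5/9 = 73.7500°C.
In Rankine: 73.7500 × 1.8 + 491.67 = 624.42°R.

624.42°R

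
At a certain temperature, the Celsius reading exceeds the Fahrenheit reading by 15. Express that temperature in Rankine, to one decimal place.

385.9°R

Let x be the Fahrenheit reading; then the Celsius reading is 5/9·x - 17.7778.
(5/9·x - 17.7778) - x = 15  ⇒  (-4/9)·x = 32.7778  ⇒  x = -73.7500°F.
In Celsius: (-73.75 - 32) × 5/9 = -58.7500°C.
In Rankine: -58.7500 × 1.8 + 491.67 = 385.9°R.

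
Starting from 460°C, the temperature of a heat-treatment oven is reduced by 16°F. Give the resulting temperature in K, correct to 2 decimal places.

724.26 K

The 16°F change is an interval, so only the factor 5/9 applies: -16 × 5/9 = -8.8889°C.
Final Celsius temperature: 460.0000 - 8.8889 = 451.1111°C.
In kelvin: 451.1111 + 273.15 = 724.26 K.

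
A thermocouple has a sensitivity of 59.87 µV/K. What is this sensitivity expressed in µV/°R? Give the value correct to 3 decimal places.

The quantity depends on a temperature interval, so only the ratio of degree sizes applies; the offset between the scales is irrelevant.
A change of 1°R is a change of 5/9 K, so per °R the value is 59.87 × 5/9 = 33.261.

33.261 µV/°R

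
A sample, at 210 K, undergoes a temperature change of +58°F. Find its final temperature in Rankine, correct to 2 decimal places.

436.00°R

Initial temperature in Celsius: 210 - 273.15 = -63.1500°C.
The 58°F change is an interval, so only the factor 5/9 applies: +58 × 5/9 = +32.2222°C.
Final Celsius temperature: -63.1500 + 32.2222 = -30.9278°C.
In Rankine: -30.9278 × 1.8 + 491.67 = 436.00°R.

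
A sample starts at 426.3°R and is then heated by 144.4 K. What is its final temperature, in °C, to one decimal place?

108.1°C

Initial temperature in Celsius: (426.3 - 491.67) × 5/9 = -36.3167°C.
The 144.4 K change is an interval; Kelvin and Celsius degrees are the same size, so ΔC = +144.4°C.
Final Celsius temperature: -36.3167 + 144.4000 = 108.0833°C.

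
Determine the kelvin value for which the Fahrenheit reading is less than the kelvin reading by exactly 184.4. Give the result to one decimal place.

344.1 K

Let K be the kelvin reading. The Fahrenheit reading is F = 1.8·K - 459.67.
Require F - K = -184.4: (0.8)·K - 459.67 = -184.4.
K = (-184.4 + 459.67) / (0.8) = 344.1.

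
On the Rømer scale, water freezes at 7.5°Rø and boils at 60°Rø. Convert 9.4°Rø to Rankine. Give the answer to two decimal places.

498.18°R

Linear interpolation between the fixed points: C = (9.4 - 7.5) × 100 / (60 - 7.5) = 3.6190°C.
Then 3.6190 × 1.8 + 491.67 = 498.18°R.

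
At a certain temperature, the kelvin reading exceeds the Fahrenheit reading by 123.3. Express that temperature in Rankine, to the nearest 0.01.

Let x be the Fahrenheit reading; then the kelvin reading is 5/9·x + 255.372.
(5/9·x + 255.372) - x = 123.3  ⇒  (-4/9)·x = -132.072  ⇒  x = 297.1625°F.
In Celsius: (297.1625 - 32) × 5/9 = 147.3125°C.
In Rankine: 147.3125 × 1.8 + 491.67 = 756.83°R.

756.83°R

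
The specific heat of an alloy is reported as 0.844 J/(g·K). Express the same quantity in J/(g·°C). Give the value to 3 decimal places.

The quantity depends on a temperature interval, so only the ratio of degree sizes applies; the offset between the scales is irrelevant.
A change of 1°C is a change of 1 K, so per °C the value is 0.844 × 1 = 0.844.

0.844 J/(g·°C)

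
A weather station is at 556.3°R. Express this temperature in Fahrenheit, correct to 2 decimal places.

96.63°F

In Celsius: (556.3 - 491.67) × 5/9 = 35.9056°C.
In Fahrenheit: 35.9056 × 1.8 + 32 = 96.63°F.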